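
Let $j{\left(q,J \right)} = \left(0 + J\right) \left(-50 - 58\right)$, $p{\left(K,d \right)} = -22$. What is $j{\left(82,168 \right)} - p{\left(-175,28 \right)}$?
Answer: $-18122$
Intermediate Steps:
$j{\left(q,J \right)} = - 108 J$ ($j{\left(q,J \right)} = J \left(-108\right) = - 108 J$)
$j{\left(82,168 \right)} - p{\left(-175,28 \right)} = \left(-108\right) 168 - -22 = -18144 + 22 = -18122$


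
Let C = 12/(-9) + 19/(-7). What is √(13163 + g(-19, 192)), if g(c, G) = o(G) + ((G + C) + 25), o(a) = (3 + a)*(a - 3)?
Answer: 85*√3066/21 ≈ 224.12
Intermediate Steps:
C = -85/21 (C = 12*(-⅑) + 19*(-⅐) = -4/3 - 19/7 = -85/21 ≈ -4.0476)
o(a) = (-3 + a)*(3 + a) (o(a) = (3 + a)*(-3 + a) = (-3 + a)*(3 + a))
g(c, G) = 251/21 + G + G² (g(c, G) = (-9 + G²) + ((G - 85/21) + 25) = (-9 + G²) + ((-85/21 + G) + 25) = (-9 + G²) + (440/21 + G) = 251/21 + G + G²)
√(13163 + g(-19, 192)) = √(13163 + (251/21 + 192 + 192²)) = √(13163 + (251/21 + 192 + 36864)) = √(13163 + 778427/21) = √(1054850/21) = 85*√3066/21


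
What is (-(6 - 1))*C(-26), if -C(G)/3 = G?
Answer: -390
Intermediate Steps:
C(G) = -3*G
(-(6 - 1))*C(-26) = (-(6 - 1))*(-3*(-26)) = -1*5*78 = -5*78 = -390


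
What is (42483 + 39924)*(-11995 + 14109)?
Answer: 174208398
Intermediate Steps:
(42483 + 39924)*(-11995 + 14109) = 82407*2114 = 174208398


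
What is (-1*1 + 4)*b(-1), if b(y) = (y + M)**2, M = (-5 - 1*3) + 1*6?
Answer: 27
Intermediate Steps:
M = -2 (M = (-5 - 3) + 6 = -8 + 6 = -2)
b(y) = (-2 + y)**2 (b(y) = (y - 2)**2 = (-2 + y)**2)
(-1*1 + 4)*b(-1) = (-1*1 + 4)*(-2 - 1)**2 = (-1 + 4)*(-3)**2 = 3*9 = 27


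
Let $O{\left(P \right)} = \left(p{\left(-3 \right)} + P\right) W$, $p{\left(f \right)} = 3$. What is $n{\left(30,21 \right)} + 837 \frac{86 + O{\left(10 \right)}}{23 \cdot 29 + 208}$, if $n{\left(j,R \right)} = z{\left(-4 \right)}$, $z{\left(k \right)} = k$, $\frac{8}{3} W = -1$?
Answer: $\frac{515213}{7000} \approx 73.602$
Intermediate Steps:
$W = - \frac{3}{8}$ ($W = \frac{3}{8} \left(-1\right) = - \frac{3}{8} \approx -0.375$)
$n{\left(j,R \right)} = -4$
$O{\left(P \right)} = - \frac{9}{8} - \frac{3 P}{8}$ ($O{\left(P \right)} = \left(3 + P\right) \left(- \frac{3}{8}\right) = - \frac{9}{8} - \frac{3 P}{8}$)
$n{\left(30,21 \right)} + 837 \frac{86 + O{\left(10 \right)}}{23 \cdot 29 + 208} = -4 + 837 \frac{86 - \frac{39}{8}}{23 \cdot 29 + 208} = -4 + 837 \frac{86 - \frac{39}{8}}{667 + 208} = -4 + 837 \frac{86 - \frac{39}{8}}{875} = -4 + 837 \cdot \frac{649}{8} \cdot \frac{1}{875} = -4 + 837 \cdot \frac{649}{7000} = -4 + \frac{543213}{7000} = \frac{515213}{7000}$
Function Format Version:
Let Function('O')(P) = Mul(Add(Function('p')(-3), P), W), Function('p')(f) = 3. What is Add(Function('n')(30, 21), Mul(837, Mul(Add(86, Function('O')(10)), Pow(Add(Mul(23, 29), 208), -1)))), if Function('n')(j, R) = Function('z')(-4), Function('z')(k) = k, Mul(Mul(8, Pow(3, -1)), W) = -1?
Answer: Rational(515213, 7000) ≈ 73.602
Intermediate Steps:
W = Rational(-3, 8) (W = Mul(Rational(3, 8), -1) = Rational(-3, 8) ≈ -0.37500)
Function('n')(j, R) = -4
Function('O')(P) = Add(Rational(-9, 8), Mul(Rational(-3, 8), P)) (Function('O')(P) = Mul(Add(3, P), Rational(-3, 8)) = Add(Rational(-9, 8), Mul(Rational(-3, 8), P)))
Add(Function('n')(30, 21), Mul(837, Mul(Add(86, Function('O')(10)), Pow(Add(Mul(23, 29), 208), -1)))) = Add(-4, Mul(837, Mul(Add(86, Add(Rational(-9, 8), Mul(Rational(-3, 8), 10))), Pow(Add(Mul(23, 29), 208), -1)))) = Add(-4, Mul(837, Mul(Add(86, Add(Rational(-9, 8), Rational(-15, 4))), Pow(Add(667, 208), -1)))) = Add(-4, Mul(837, Mul(Add(86, Rational(-39, 8)), Pow(875, -1)))) = Add(-4, Mul(837, Mul(Rational(649, 8), Rational(1, 875)))) = Add(-4, Mul(837, Rational(649, 7000))) = Add(-4, Rational(543213, 7000)) = Rational(515213, 7000)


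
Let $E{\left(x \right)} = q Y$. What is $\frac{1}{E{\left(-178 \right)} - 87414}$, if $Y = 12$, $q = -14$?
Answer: $- \frac{1}{87582} \approx -1.1418 \cdot 10^{-5}$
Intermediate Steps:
$E{\left(x \right)} = -168$ ($E{\left(x \right)} = \left(-14\right) 12 = -168$)
$\frac{1}{E{\left(-178 \right)} - 87414} = \frac{1}{-168 - 87414} = \frac{1}{-87582} = - \frac{1}{87582}$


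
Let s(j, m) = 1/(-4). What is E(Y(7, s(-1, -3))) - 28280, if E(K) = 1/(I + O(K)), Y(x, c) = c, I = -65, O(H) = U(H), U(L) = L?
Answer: -7381084/261 ≈ -28280.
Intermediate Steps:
O(H) = H
s(j, m) = -¼
E(K) = 1/(-65 + K)
E(Y(7, s(-1, -3))) - 28280 = 1/(-65 - ¼) - 28280 = 1/(-261/4) - 28280 = -4/261 - 28280 = -7381084/261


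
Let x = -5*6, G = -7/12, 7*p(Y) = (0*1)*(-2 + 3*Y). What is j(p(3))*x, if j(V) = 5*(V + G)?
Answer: 175/2 ≈ 87.500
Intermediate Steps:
p(Y) = 0 (p(Y) = ((0*1)*(-2 + 3*Y))/7 = (0*(-2 + 3*Y))/7 = (⅐)*0 = 0)
G = -7/12 (G = -7*1/12 = -7/12 ≈ -0.58333)
j(V) = -35/12 + 5*V (j(V) = 5*(V - 7/12) = 5*(-7/12 + V) = -35/12 + 5*V)
x = -30
j(p(3))*x = (-35/12 + 5*0)*(-30) = (-35/12 + 0)*(-30) = -35/12*(-30) = 175/2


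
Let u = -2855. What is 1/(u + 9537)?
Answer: 1/6682 ≈ 0.00014966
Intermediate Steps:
1/(u + 9537) = 1/(-2855 + 9537) = 1/6682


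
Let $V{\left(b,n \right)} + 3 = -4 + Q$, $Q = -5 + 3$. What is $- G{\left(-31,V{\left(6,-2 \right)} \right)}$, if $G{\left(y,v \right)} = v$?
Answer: $9$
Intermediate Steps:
$Q = -2$
$V{\left(b,n \right)} = -9$ ($V{\left(b,n \right)} = -3 - 6 = -9$)
$- G{\left(-31,V{\left(6,-2 \right)} \right)} = \left(-1\right) \left(-9\right) = 9$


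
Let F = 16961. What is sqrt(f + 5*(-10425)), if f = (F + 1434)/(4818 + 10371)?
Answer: I*sqrt(12025256305470)/15189 ≈ 228.31*I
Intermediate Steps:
f = 18395/15189 (f = (16961 + 1434)/(4818 + 10371) = 18395/15189 ≈ 1.2111)
sqrt(f + 5*(-10425)) = sqrt(18395/15189 + 5*(-10425)) = sqrt(18395/15189 - 52125) = sqrt(-791708230/15189) = I*sqrt(12025256305470)/15189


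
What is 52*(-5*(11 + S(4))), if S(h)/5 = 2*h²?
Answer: -44460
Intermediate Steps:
S(h) = 10*h² (S(h) = 5*(2*h²) = 10*h²)
52*(-5*(11 + S(4))) = 52*(-5*(11 + 10*4²)) = 52*(-5*(11 + 10*16)) = 52*(-5*(11 + 160)) = 52*(-5*171) = 52*(-855) = -44460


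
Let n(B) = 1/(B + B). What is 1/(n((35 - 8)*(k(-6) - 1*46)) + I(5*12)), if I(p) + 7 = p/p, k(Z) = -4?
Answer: -2700/16201 ≈ -0.16666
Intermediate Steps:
n(B) = 1/(2*B)
I(p) = -6 (I(p) = -7 + p/p = -7 + 1 = -6)
1/(n((35 - 8)*(k(-6) - 1*46)) + I(5*12)) = 1/(1/(2*(((35 - 8)*(-4 - 1*46)))) - 6) = 1/(1/(2*((27*(-4 - 46)))) - 6) = 1/(1/(2*((27*(-50)))) - 6) = 1/((1/2)/(-1350) - 6) = 1/((1/2)*(-1/1350) - 6) = 1/(-1/2700 - 6) = 1/(-16201/2700) = -2700/16201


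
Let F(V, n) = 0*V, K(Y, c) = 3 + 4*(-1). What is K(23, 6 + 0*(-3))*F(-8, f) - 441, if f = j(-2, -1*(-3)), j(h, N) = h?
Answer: -441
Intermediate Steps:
K(Y, c) = -1 (K(Y, c) = 3 - 4 = -1)
f = -2
F(V, n) = 0
K(23, 6 + 0*(-3))*F(-8, f) - 441 = -1*0 - 441 = 0 - 441 = -441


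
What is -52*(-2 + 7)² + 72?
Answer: -1228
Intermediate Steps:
-52*(-2 + 7)² + 72 = -52*5² + 72 = -52*25 + 72 = -1300 + 72 = -1228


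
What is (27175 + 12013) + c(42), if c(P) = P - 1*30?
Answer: 39200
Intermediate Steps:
c(P) = -30 + P (c(P) = P - 30 = -30 + P)
(27175 + 12013) + c(42) = (27175 + 12013) + (-30 + 42) = 39188 + 12 = 39200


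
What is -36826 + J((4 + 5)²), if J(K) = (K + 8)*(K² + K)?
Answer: 554312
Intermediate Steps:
J(K) = (8 + K)*(K + K²)
-36826 + J((4 + 5)²) = -36826 + (4 + 5)²*(8 + ((4 + 5)²)² + 9*(4 + 5)²) = -36826 + 9²*(8 + (9²)² + 9*9²) = -36826 + 81*(8 + 81² + 9*81) = -36826 + 81*(8 + 6561 + 729) = -36826 + 81*7298 = -36826 + 591138 = 554312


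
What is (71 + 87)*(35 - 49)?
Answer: -2212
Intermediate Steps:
(71 + 87)*(35 - 49) = 158*(-14) = -2212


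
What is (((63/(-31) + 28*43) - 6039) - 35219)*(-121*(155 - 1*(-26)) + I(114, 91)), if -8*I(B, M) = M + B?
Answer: 217816812381/248 ≈ 8.7829e+8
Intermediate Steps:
I(B, M) = -B/8 - M/8 (I(B, M) = -(M + B)/8 = -(B + M)/8 = -B/8 - M/8)
(((63/(-31) + 28*43) - 6039) - 35219)*(-121*(155 - 1*(-26)) + I(114, 91)) = (((63/(-31) + 28*43) - 6039) - 35219)*(-121*(155 - 1*(-26)) + (-1/8*114 - 1/8*91)) = (((63*(-1/31) + 1204) - 6039) - 35219)*(-121*(155 + 26) + (-57/4 - 91/8)) = (((-63/31 + 1204) - 6039) - 35219)*(-121*181 - 205/8) = ((37261/31 - 6039) - 35219)*(-21901 - 205/8) = (-149948/31 - 35219)*(-175413/8) = -1241737/31*(-175413/8) = 217816812381/248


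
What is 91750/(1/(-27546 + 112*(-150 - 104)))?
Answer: -5137449500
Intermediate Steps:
91750/(1/(-27546 + 112*(-150 - 104))) = 91750/(1/(-27546 + 112*(-254))) = 91750/(1/(-27546 - 28448)) = 91750/(1/(-55994)) = 91750/(-1/55994) = 91750*(-55994) = -5137449500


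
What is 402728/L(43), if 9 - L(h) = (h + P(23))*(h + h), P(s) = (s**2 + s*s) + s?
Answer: -402728/96655 ≈ -4.1667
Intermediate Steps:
P(s) = s + 2*s**2 (P(s) = (s**2 + s**2) + s = 2*s**2 + s = s + 2*s**2)
L(h) = 9 - 2*h*(1081 + h) (L(h) = 9 - (h + 23*(1 + 2*23))*(h + h) = 9 - (h + 23*(1 + 46))*2*h = 9 - (h + 23*47)*2*h = 9 - (h + 1081)*2*h = 9 - (1081 + h)*2*h = 9 - 2*h*(1081 + h))
402728/L(43) = 402728/(9 - 2162*43 - 2*43**2) = 402728/(9 - 92966 - 2*1849) = 402728/(9 - 92966 - 3698) = 402728/(-96655) = 402728*(-1/96655) = -402728/96655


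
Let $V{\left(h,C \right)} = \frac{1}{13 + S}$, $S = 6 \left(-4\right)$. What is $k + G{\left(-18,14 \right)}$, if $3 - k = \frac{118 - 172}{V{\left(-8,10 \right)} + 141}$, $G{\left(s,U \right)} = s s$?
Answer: $\frac{253722}{775} \approx 327.38$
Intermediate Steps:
$S = -24$
$G{\left(s,U \right)} = s^{2}$
$V{\left(h,C \right)} = - \frac{1}{11}$ ($V{\left(h,C \right)} = \frac{1}{13 - 24} = \frac{1}{-11} = - \frac{1}{11}$)
$k = \frac{2622}{775}$ ($k = 3 - \frac{118 - 172}{- \frac{1}{11} + 141} = 3 - - \frac{54}{\frac{1550}{11}} = 3 - \left(-54\right) \frac{11}{1550} = 3 - - \frac{297}{775} = 3 + \frac{297}{775} = \frac{2622}{775} \approx 3.3832$)
$k + G{\left(-18,14 \right)} = \frac{2622}{775} + \left(-18\right)^{2} = \frac{2622}{775} + 324 = \frac{253722}{775}$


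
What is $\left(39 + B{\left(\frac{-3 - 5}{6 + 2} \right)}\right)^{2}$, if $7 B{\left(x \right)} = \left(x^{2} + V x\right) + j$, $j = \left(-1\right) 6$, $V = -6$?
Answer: $\frac{75076}{49} \approx 1532.2$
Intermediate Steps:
$j = -6$
$B{\left(x \right)} = - \frac{6}{7} - \frac{6 x}{7} + \frac{x^{2}}{7}$ ($B{\left(x \right)} = \frac{\left(x^{2} - 6 x\right) - 6}{7} = \frac{-6 + x^{2} - 6 x}{7} = - \frac{6}{7} - \frac{6 x}{7} + \frac{x^{2}}{7}$)
$\left(39 + B{\left(\frac{-3 - 5}{6 + 2} \right)}\right)^{2} = \left(39 - \left(\frac{6}{7} - \frac{\left(-3 - 5\right)^{2} \frac{1}{\left(6 + 2\right)^{2}}}{7} + \frac{6 \left(-3 - 5\right)}{7 \left(6 + 2\right)}\right)\right)^{2} = \left(39 - \left(\frac{6}{7} - \frac{1^{2}}{7} + \frac{6}{7} \left(-8\right) \frac{1}{8}\right)\right)^{2} = \left(39 - \left(\frac{6}{7} - \frac{1}{7} + \frac{6}{7} \left(-8\right) \frac{1}{8}\right)\right)^{2} = \left(39 - - \frac{1}{7}\right)^{2} = \left(39 + \left(- \frac{6}{7} + \frac{6}{7} + \frac{1}{7} \cdot 1\right)\right)^{2} = \left(39 + \left(- \frac{6}{7} + \frac{6}{7} + \frac{1}{7}\right)\right)^{2} = \left(39 + \frac{1}{7}\right)^{2} = \left(\frac{274}{7}\right)^{2} = \frac{75076}{49}$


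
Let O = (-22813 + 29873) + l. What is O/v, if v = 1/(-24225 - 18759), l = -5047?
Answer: -86526792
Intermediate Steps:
v = -1/42984 (v = 1/(-42984) = -1/42984 ≈ -2.3264e-5)
O = 2013 (O = (-22813 + 29873) - 5047 = 7060 - 5047 = 2013)
O/v = 2013/(-1/42984) = 2013*(-42984) = -86526792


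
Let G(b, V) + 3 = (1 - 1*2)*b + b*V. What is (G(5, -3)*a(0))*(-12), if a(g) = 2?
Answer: 552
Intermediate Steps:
G(b, V) = -3 - b + V*b (G(b, V) = -3 + ((1 - 1*2)*b + b*V) = -3 + ((1 - 2)*b + V*b) = -3 + (-b + V*b) = -3 - b + V*b)
(G(5, -3)*a(0))*(-12) = ((-3 - 1*5 - 3*5)*2)*(-12) = ((-3 - 5 - 15)*2)*(-12) = -23*2*(-12) = -46*(-12) = 552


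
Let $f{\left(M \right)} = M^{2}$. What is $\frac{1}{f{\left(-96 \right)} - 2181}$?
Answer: $\frac{1}{7035} \approx 0.00014215$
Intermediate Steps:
$\frac{1}{f{\left(-96 \right)} - 2181} = \frac{1}{\left(-96\right)^{2} - 2181} = \frac{1}{9216 - 2181} = \frac{1}{7035}$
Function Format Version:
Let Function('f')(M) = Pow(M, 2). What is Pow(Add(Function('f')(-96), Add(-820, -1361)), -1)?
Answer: Rational(1, 7035) ≈ 0.00014215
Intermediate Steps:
Pow(Add(Function('f')(-96), Add(-820, -1361)), -1) = Pow(Add(Pow(-96, 2), Add(-820, -1361)), -1) = Pow(Add(9216, -2181), -1) = Pow(7035, -1) = Rational(1, 7035)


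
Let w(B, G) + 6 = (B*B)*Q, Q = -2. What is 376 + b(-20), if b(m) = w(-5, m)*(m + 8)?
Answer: 1048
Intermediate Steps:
w(B, G) = -6 - 2*B² (w(B, G) = -6 + (B*B)*(-2) = -6 + B²*(-2) = -6 - 2*B²)
b(m) = -448 - 56*m (b(m) = (-6 - 2*(-5)²)*(m + 8) = (-6 - 2*25)*(8 + m) = (-6 - 50)*(8 + m) = -56*(8 + m) = -448 - 56*m)
376 + b(-20) = 376 + (-448 - 56*(-20)) = 376 + (-448 + 1120) = 376 + 672 = 1048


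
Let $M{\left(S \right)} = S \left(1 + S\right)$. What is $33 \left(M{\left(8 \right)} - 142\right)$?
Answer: $-2310$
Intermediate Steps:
$33 \left(M{\left(8 \right)} - 142\right) = 33 \left(8 \left(1 + 8\right) - 142\right) = 33 \left(8 \cdot 9 - 142\right) = 33 \left(72 - 142\right) = 33 \left(-70\right) = -2310$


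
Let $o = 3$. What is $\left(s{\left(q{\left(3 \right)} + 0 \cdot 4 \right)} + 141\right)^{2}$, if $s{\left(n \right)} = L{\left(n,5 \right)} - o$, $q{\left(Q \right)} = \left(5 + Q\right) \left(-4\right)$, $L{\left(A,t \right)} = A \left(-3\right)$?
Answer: $54756$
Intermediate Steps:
$L{\left(A,t \right)} = - 3 A$
$q{\left(Q \right)} = -20 - 4 Q$
$s{\left(n \right)} = -3 - 3 n$ ($s{\left(n \right)} = - 3 n - 3 = -3 - 3 n$)
$\left(s{\left(q{\left(3 \right)} + 0 \cdot 4 \right)} + 141\right)^{2} = \left(\left(-3 - 3 \left(\left(-20 - 12\right) + 0 \cdot 4\right)\right) + 141\right)^{2} = \left(\left(-3 - 3 \left(\left(-20 - 12\right) + 0\right)\right) + 141\right)^{2} = \left(\left(-3 - 3 \left(-32 + 0\right)\right) + 141\right)^{2} = \left(\left(-3 - -96\right) + 141\right)^{2} = \left(\left(-3 + 96\right) + 141\right)^{2} = \left(93 + 141\right)^{2} = 234^{2} = 54756$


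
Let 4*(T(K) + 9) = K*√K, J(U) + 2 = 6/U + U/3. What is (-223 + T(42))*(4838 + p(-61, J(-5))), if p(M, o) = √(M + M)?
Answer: -(464 - 21*√42)*(4838 + I*√122)/2 ≈ -7.932e+5 - 1810.9*I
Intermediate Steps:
J(U) = -2 + 6/U + U/3 (J(U) = -2 + (6/U + U/3) = -2 + 6/U + U/3)
p(M, o) = √2*√M (p(M, o) = √(2*M) = √2*√M)
T(K) = -9 + K^(3/2)/4 (T(K) = -9 + (K*√K)/4 = -9 + K^(3/2)/4)
(-223 + T(42))*(4838 + p(-61, J(-5))) = (-223 + (-9 + 42^(3/2)/4))*(4838 + √2*√(-61)) = (-223 + (-9 + (42*√42)/4))*(4838 + √2*(I*√61)) = (-223 + (-9 + 21*√42/2))*(4838 + I*√122) = (-232 + 21*√42/2)*(4838 + I*√122)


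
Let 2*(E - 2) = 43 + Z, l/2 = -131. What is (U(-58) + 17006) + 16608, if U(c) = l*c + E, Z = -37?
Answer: 48815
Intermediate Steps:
l = -262 (l = 2*(-131) = -262)
E = 5 (E = 2 + (43 - 37)/2 = 2 + (1/2)*6 = 2 + 3 = 5)
U(c) = 5 - 262*c (U(c) = -262*c + 5 = 5 - 262*c)
(U(-58) + 17006) + 16608 = ((5 - 262*(-58)) + 17006) + 16608 = ((5 + 15196) + 17006) + 16608 = (15201 + 17006) + 16608 = 32207 + 16608 = 48815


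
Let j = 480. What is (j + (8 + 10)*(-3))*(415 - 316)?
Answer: 42174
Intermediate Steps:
(j + (8 + 10)*(-3))*(415 - 316) = (480 + (8 + 10)*(-3))*(415 - 316) = (480 + 18*(-3))*99 = (480 - 54)*99 = 426*99 = 42174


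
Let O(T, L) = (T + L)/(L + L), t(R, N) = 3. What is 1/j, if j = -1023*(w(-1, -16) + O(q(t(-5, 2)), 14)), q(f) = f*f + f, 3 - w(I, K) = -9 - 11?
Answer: -14/342705 ≈ -4.0851e-5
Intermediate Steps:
w(I, K) = 23 (w(I, K) = 3 - (-9 - 11) = 3 - 1*(-20) = 3 + 20 = 23)
q(f) = f + f² (q(f) = f² + f = f + f²)
O(T, L) = (L + T)/(2*L) (O(T, L) = (L + T)/((2*L)) = (L + T)*(1/(2*L)) = (L + T)/(2*L))
j = -342705/14 (j = -1023*(23 + (½)*(14 + 3*(1 + 3))/14) = -1023*(23 + (½)*(1/14)*(14 + 3*4)) = -1023*(23 + (½)*(1/14)*(14 + 12)) = -1023*(23 + (½)*(1/14)*26) = -1023*(23 + 13/14) = -1023*335/14 = -342705/14 ≈ -24479.)
1/j = 1/(-342705/14) = -14/342705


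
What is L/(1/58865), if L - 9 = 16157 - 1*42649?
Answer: -1558921795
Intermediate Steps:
L = -26483 (L = 9 + (16157 - 1*42649) = 9 + (16157 - 42649) = 9 - 26492 = -26483)
L/(1/58865) = -26483/(1/58865) = -26483/1/58865 = -26483*58865 = -1558921795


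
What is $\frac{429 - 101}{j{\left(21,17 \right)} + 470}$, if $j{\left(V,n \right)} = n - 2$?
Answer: $\frac{328}{485} \approx 0.67629$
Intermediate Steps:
$j{\left(V,n \right)} = -2 + n$ ($j{\left(V,n \right)} = n - 2 = -2 + n$)
$\frac{429 - 101}{j{\left(21,17 \right)} + 470} = \frac{429 - 101}{\left(-2 + 17\right) + 470} = \frac{328}{15 + 470} = \frac{328}{485}$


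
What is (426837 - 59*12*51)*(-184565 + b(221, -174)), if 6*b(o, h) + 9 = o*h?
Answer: -149239332279/2 ≈ -7.4620e+10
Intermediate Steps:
b(o, h) = -3/2 + h*o/6 (b(o, h) = -3/2 + (o*h)/6 = -3/2 + (h*o)/6 = -3/2 + h*o/6)
(426837 - 59*12*51)*(-184565 + b(221, -174)) = (426837 - 59*12*51)*(-184565 + (-3/2 + (⅙)*(-174)*221)) = (426837 - 708*51)*(-184565 + (-3/2 - 6409)) = (426837 - 36108)*(-184565 - 12821/2) = 390729*(-381951/2) = -149239332279/2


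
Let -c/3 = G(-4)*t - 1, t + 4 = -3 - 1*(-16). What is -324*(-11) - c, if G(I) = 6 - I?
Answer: 3831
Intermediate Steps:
t = 9 (t = -4 + (-3 - 1*(-16)) = -4 + (-3 + 16) = -4 + 13 = 9)
c = -267 (c = -3*((6 - 1*(-4))*9 - 1) = -3*((6 + 4)*9 - 1) = -3*(10*9 - 1) = -3*(90 - 1) = -3*89 = -267)
-324*(-11) - c = -324*(-11) - 1*(-267) = 3564 + 267 = 3831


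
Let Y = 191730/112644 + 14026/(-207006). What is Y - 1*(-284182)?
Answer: 26295989681567/92531682 ≈ 2.8418e+5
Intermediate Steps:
Y = 151227443/92531682 (Y = 191730*(1/112644) + 14026*(-1/207006) = 4565/2682 - 7013/103503 = 151227443/92531682 ≈ 1.6343)
Y - 1*(-284182) = 151227443/92531682 - 1*(-284182) = 151227443/92531682 + 284182 = 26295989681567/92531682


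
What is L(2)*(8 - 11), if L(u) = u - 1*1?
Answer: -3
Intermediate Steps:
L(u) = -1 + u (L(u) = u - 1 = -1 + u)
L(2)*(8 - 11) = (-1 + 2)*(8 - 11) = 1*(-3) = -3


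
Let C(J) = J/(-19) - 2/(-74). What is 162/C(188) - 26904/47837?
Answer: -5634597630/331845269 ≈ -16.980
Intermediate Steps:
C(J) = 1/37 - J/19 (C(J) = J*(-1/19) - 2*(-1/74) = -J/19 + 1/37 = 1/37 - J/19)
162/C(188) - 26904/47837 = 162/(1/37 - 1/19*188) - 26904/47837 = 162/(1/37 - 188/19) - 26904*1/47837 = 162/(-6937/703) - 26904/47837 = 162*(-703/6937) - 26904/47837 = -113886/6937 - 26904/47837 = -5634597630/331845269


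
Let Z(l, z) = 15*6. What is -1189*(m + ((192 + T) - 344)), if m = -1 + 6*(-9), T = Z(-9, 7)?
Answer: 139113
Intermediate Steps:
Z(l, z) = 90
T = 90
m = -55 (m = -1 - 54 = -55)
-1189*(m + ((192 + T) - 344)) = -1189*(-55 + ((192 + 90) - 344)) = -1189*(-55 + (282 - 344)) = -1189*(-55 - 62) = -1189*(-117) = 139113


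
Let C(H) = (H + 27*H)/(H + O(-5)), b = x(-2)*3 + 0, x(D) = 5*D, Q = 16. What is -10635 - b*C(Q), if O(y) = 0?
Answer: -9795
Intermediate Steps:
b = -30 (b = (5*(-2))*3 + 0 = -10*3 + 0 = -30 + 0 = -30)
C(H) = 28 (C(H) = (H + 27*H)/(H + 0) = (28*H)/H = 28)
-10635 - b*C(Q) = -10635 - (-30)*28 = -10635 - 1*(-840) = -10635 + 840 = -9795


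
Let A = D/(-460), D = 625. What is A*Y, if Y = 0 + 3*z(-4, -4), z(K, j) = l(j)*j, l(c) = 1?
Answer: 375/23 ≈ 16.304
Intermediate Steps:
z(K, j) = j (z(K, j) = 1*j = j)
Y = -12 (Y = 0 + 3*(-4) = 0 - 12 = -12)
A = -125/92 (A = 625/(-460) = 625*(-1/460) = -125/92 ≈ -1.3587)
A*Y = -125/92*(-12) = 375/23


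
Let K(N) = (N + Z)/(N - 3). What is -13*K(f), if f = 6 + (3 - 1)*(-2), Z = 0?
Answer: 26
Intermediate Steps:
f = 2 (f = 6 + 2*(-2) = 6 - 4 = 2)
K(N) = N/(-3 + N) (K(N) = (N + 0)/(N - 3) = N/(-3 + N))
-13*K(f) = -26/(-3 + 2) = -26/(-1) = -26*(-1) = -13*(-2) = 26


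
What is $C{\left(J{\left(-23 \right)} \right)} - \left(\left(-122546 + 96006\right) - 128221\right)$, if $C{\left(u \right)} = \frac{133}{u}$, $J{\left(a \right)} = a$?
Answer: $\frac{3559370}{23} \approx 1.5476 \cdot 10^{5}$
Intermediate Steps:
$C{\left(J{\left(-23 \right)} \right)} - \left(\left(-122546 + 96006\right) - 128221\right) = \frac{133}{-23} - \left(\left(-122546 + 96006\right) - 128221\right) = 133 \left(- \frac{1}{23}\right) - \left(-26540 - 128221\right) = - \frac{133}{23} - -154761 = - \frac{133}{23} + 154761 = \frac{3559370}{23}$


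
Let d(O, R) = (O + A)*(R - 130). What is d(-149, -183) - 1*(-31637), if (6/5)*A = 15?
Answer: 148723/2 ≈ 74362.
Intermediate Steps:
A = 25/2 (A = (⅚)*15 = 25/2 ≈ 12.500)
d(O, R) = (-130 + R)*(25/2 + O) (d(O, R) = (O + 25/2)*(R - 130) = (25/2 + O)*(-130 + R) = (-130 + R)*(25/2 + O))
d(-149, -183) - 1*(-31637) = (-1625 - 130*(-149) + (25/2)*(-183) - 149*(-183)) - 1*(-31637) = (-1625 + 19370 - 4575/2 + 27267) + 31637 = 85449/2 + 31637 = 148723/2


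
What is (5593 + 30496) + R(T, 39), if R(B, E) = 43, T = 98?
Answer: 36132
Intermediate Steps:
(5593 + 30496) + R(T, 39) = (5593 + 30496) + 43 = 36089 + 43 = 36132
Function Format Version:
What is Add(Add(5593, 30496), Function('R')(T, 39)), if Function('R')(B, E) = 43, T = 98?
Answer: 36132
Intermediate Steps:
Add(Add(5593, 30496), Function('R')(T, 39)) = Add(Add(5593, 30496), 43) = Add(36089, 43) = 36132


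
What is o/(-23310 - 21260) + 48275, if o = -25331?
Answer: 2151642081/44570 ≈ 48276.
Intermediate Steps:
o/(-23310 - 21260) + 48275 = -25331/(-23310 - 21260) + 48275 = -25331/(-44570) + 48275 = -25331*(-1/44570) + 48275 = 25331/44570 + 48275 = 2151642081/44570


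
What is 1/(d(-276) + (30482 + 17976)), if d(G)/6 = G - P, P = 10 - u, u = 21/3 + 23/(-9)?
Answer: 3/140306 ≈ 2.1382e-5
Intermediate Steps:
u = 40/9 (u = 21*(⅓) + 23*(-⅑) = 7 - 23/9 = 40/9 ≈ 4.4444)
P = 50/9 (P = 10 - 1*40/9 = 10 - 40/9 = 50/9 ≈ 5.5556)
d(G) = -100/3 + 6*G (d(G) = 6*(G - 1*50/9) = 6*(G - 50/9) = 6*(-50/9 + G) = -100/3 + 6*G)
1/(d(-276) + (30482 + 17976)) = 1/((-100/3 + 6*(-276)) + (30482 + 17976)) = 1/((-100/3 - 1656) + 48458) = 1/(-5068/3 + 48458) = 1/(140306/3) = 3/140306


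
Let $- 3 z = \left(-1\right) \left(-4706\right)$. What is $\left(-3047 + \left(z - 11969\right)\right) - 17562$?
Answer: $- \frac{102440}{3} \approx -34147.0$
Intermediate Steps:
$z = - \frac{4706}{3}$ ($z = - \frac{\left(-1\right) \left(-4706\right)}{3} = \left(- \frac{1}{3}\right) 4706 = - \frac{4706}{3} \approx -1568.7$)
$\left(-3047 + \left(z - 11969\right)\right) - 17562 = \left(-3047 - \frac{40613}{3}\right) - 17562 = - \frac{49754}{3} - 17562 = - \frac{102440}{3}$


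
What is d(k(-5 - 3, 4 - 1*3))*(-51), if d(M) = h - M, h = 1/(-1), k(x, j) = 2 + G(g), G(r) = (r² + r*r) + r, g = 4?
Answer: 1989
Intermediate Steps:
G(r) = r + 2*r² (G(r) = (r² + r²) + r = 2*r² + r = r + 2*r²)
k(x, j) = 38 (k(x, j) = 2 + 4*(1 + 2*4) = 2 + 4*(1 + 8) = 2 + 4*9 = 2 + 36 = 38)
h = -1
d(M) = -1 - M
d(k(-5 - 3, 4 - 1*3))*(-51) = (-1 - 1*38)*(-51) = (-1 - 38)*(-51) = -39*(-51) = 1989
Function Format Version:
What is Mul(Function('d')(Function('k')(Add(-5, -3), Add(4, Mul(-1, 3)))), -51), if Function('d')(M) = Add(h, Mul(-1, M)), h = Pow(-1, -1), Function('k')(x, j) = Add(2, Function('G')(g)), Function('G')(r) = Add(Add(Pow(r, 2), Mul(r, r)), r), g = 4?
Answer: 1989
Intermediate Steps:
Function('G')(r) = Add(r, Mul(2, Pow(r, 2))) (Function('G')(r) = Add(Add(Pow(r, 2), Pow(r, 2)), r) = Add(Mul(2, Pow(r, 2)), r) = Add(r, Mul(2, Pow(r, 2))))
Function('k')(x, j) = 38 (Function('k')(x, j) = Add(2, Mul(4, Add(1, Mul(2, 4)))) = Add(2, Mul(4, Add(1, 8))) = Add(2, Mul(4, 9)) = Add(2, 36) = 38)
h = -1
Function('d')(M) = Add(-1, Mul(-1, M))
Mul(Function('d')(Function('k')(Add(-5, -3), Add(4, Mul(-1, 3)))), -51) = Mul(Add(-1, Mul(-1, 38)), -51) = Mul(Add(-1, -38), -51) = Mul(-39, -51) = 1989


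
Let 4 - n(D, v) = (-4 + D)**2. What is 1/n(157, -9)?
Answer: -1/23405 ≈ -4.2726e-5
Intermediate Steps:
n(D, v) = 4 - (-4 + D)**2
1/n(157, -9) = 1/(4 - (-4 + 157)**2) = 1/(4 - 1*153**2) = 1/(4 - 1*23409) = 1/(4 - 23409) = 1/(-23405) = -1/23405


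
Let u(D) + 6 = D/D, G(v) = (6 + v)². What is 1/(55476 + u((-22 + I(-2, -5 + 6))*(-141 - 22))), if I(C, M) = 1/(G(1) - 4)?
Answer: 1/55471 ≈ 1.8027e-5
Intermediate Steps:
I(C, M) = 1/45 (I(C, M) = 1/((6 + 1)² - 4) = 1/(7² - 4) = 1/(49 - 4) = 1/45)
u(D) = -5 (u(D) = -6 + D/D = -6 + 1 = -5)
1/(55476 + u((-22 + I(-2, -5 + 6))*(-141 - 22))) = 1/(55476 - 5) = 1/55471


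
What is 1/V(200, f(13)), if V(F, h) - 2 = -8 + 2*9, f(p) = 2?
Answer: 1/12 ≈ 0.083333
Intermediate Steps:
V(F, h) = 12 (V(F, h) = 2 + (-8 + 2*9) = 2 + (-8 + 18) = 2 + 10 = 12)
1/V(200, f(13)) = 1/12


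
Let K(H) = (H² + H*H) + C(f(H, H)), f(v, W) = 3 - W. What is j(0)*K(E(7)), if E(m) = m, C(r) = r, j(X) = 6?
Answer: 564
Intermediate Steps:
K(H) = 3 - H + 2*H² (K(H) = (H² + H*H) + (3 - H) = (H² + H²) + (3 - H) = 2*H² + (3 - H) = 3 - H + 2*H²)
j(0)*K(E(7)) = 6*(3 - 1*7 + 2*7²) = 6*(3 - 7 + 2*49) = 6*(3 - 7 + 98) = 6*94 = 564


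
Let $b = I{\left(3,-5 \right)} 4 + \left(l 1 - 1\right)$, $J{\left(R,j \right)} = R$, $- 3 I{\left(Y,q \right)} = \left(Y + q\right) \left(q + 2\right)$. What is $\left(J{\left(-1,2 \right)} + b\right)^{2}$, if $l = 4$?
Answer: $36$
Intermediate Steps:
$I{\left(Y,q \right)} = - \frac{\left(2 + q\right) \left(Y + q\right)}{3}$ ($I{\left(Y,q \right)} = - \frac{\left(Y + q\right) \left(q + 2\right)}{3} = - \frac{\left(Y + q\right) \left(2 + q\right)}{3} = - \frac{\left(2 + q\right) \left(Y + q\right)}{3}$)
$b = -5$ ($b = \left(\left(- \frac{2}{3}\right) 3 - - \frac{10}{3} - \frac{\left(-5\right)^{2}}{3} - 1 \left(-5\right)\right) 4 + \left(4 \cdot 1 - 1\right) = \left(-2 + \frac{10}{3} - \frac{25}{3} + 5\right) 4 + \left(4 - 1\right) = \left(-2 + \frac{10}{3} - \frac{25}{3} + 5\right) 4 + 3 = \left(-2\right) 4 + 3 = -8 + 3 = -5$)
$\left(J{\left(-1,2 \right)} + b\right)^{2} = \left(-1 - 5\right)^{2} = \left(-6\right)^{2} = 36$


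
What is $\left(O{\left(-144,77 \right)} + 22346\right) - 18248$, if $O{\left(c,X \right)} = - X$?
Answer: $4021$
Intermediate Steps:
$\left(O{\left(-144,77 \right)} + 22346\right) - 18248 = \left(\left(-1\right) 77 + 22346\right) - 18248 = \left(-77 + 22346\right) - 18248 = 22269 - 18248 = 4021$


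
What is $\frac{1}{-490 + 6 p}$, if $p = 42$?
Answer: $- \frac{1}{238} \approx -0.0042017$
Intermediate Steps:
$\frac{1}{-490 + 6 p} = \frac{1}{-490 + 6 \cdot 42} = \frac{1}{-490 + 252} = \frac{1}{-238} = - \frac{1}{238}$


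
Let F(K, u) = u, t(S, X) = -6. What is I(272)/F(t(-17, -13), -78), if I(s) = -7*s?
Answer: 952/39 ≈ 24.410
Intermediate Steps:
I(272)/F(t(-17, -13), -78) = -7*272/(-78) = -1904*(-1/78) = 952/39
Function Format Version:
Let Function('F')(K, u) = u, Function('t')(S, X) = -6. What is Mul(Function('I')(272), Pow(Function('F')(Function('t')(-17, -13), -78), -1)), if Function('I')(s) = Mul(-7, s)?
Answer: Rational(952, 39) ≈ 24.410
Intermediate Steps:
Mul(Function('I')(272), Pow(Function('F')(Function('t')(-17, -13), -78), -1)) = Mul(Mul(-7, 272), Pow(-78, -1)) = Mul(-1904, Rational(-1, 78)) = Rational(952, 39)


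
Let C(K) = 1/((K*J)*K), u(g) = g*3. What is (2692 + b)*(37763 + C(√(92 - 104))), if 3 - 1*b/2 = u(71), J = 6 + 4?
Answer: 1286962756/15 ≈ 8.5798e+7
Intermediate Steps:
J = 10
u(g) = 3*g
b = -420 (b = 6 - 6*71 = 6 - 2*213 = 6 - 426 = -420)
C(K) = 1/(10*K²) (C(K) = 1/((K*10)*K) = 1/((10*K)*K) = 1/(10*K²))
(2692 + b)*(37763 + C(√(92 - 104))) = (2692 - 420)*(37763 + 1/(10*(√(92 - 104))²)) = 2272*(37763 + 1/(10*(√(-12))²)) = 2272*(37763 + 1/(10*(2*I*√3)²)) = 2272*(37763 + (⅒)*(-1/12)) = 2272*(37763 - 1/120) = 2272*(4531559/120) = 1286962756/15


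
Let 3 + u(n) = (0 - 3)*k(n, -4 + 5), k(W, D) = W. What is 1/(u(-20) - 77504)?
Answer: -1/77447 ≈ -1.2912e-5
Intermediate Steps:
u(n) = -3 - 3*n (u(n) = -3 + (0 - 3)*n = -3 - 3*n)
1/(u(-20) - 77504) = 1/((-3 - 3*(-20)) - 77504) = 1/((-3 + 60) - 77504) = 1/(57 - 77504) = 1/(-77447) = -1/77447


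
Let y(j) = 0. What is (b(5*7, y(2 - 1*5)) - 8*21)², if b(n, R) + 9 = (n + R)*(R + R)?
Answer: 31329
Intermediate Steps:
b(n, R) = -9 + 2*R*(R + n) (b(n, R) = -9 + (n + R)*(R + R) = -9 + (R + n)*(2*R) = -9 + 2*R*(R + n))
(b(5*7, y(2 - 1*5)) - 8*21)² = ((-9 + 2*0² + 2*0*(5*7)) - 8*21)² = ((-9 + 2*0 + 2*0*35) - 168)² = ((-9 + 0 + 0) - 168)² = (-9 - 168)² = (-177)² = 31329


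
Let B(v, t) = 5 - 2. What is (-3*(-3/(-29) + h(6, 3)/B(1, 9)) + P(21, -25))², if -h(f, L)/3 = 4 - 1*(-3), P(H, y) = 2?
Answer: 432964/841 ≈ 514.82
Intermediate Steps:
B(v, t) = 3
h(f, L) = -21 (h(f, L) = -3*(4 - 1*(-3)) = -3*(4 + 3) = -3*7 = -21)
(-3*(-3/(-29) + h(6, 3)/B(1, 9)) + P(21, -25))² = (-3*(-3/(-29) - 21/3) + 2)² = (-3*(-3*(-1/29) - 21*⅓) + 2)² = (-3*(3/29 - 7) + 2)² = (-3*(-200/29) + 2)² = (600/29 + 2)² = (658/29)² = 432964/841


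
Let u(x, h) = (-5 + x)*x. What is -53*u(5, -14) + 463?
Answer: 463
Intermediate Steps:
u(x, h) = x*(-5 + x)
-53*u(5, -14) + 463 = -265*(-5 + 5) + 463 = -265*0 + 463 = -53*0 + 463 = 0 + 463 = 463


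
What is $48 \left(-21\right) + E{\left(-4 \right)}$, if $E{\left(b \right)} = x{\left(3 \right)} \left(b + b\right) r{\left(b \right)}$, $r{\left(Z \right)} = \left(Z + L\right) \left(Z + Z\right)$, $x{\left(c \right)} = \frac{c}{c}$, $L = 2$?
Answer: $-1136$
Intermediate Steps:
$x{\left(c \right)} = 1$
$r{\left(Z \right)} = 2 Z \left(2 + Z\right)$ ($r{\left(Z \right)} = \left(Z + 2\right) \left(Z + Z\right) = \left(2 + Z\right) 2 Z = 2 Z \left(2 + Z\right)$)
$E{\left(b \right)} = 4 b^{2} \left(2 + b\right)$ ($E{\left(b \right)} = 1 \left(b + b\right) 2 b \left(2 + b\right) = 1 \cdot 2 b 2 b \left(2 + b\right) = 2 b 2 b \left(2 + b\right) = 4 b^{2} \left(2 + b\right)$)
$48 \left(-21\right) + E{\left(-4 \right)} = 48 \left(-21\right) + 4 \left(-4\right)^{2} \left(2 - 4\right) = -1008 + 4 \cdot 16 \left(-2\right) = -1008 - 128 = -1136$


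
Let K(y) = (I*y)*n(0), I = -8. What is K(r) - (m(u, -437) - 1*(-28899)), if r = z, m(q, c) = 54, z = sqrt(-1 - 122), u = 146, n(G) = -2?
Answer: -28953 + 16*I*sqrt(123) ≈ -28953.0 + 177.45*I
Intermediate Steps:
z = I*sqrt(123) (z = sqrt(-123) = I*sqrt(123) ≈ 11.091*I)
r = I*sqrt(123) ≈ 11.091*I
K(y) = 16*y (K(y) = -8*y*(-2) = 16*y)
K(r) - (m(u, -437) - 1*(-28899)) = 16*(I*sqrt(123)) - (54 - 1*(-28899)) = 16*I*sqrt(123) - (54 + 28899) = 16*I*sqrt(123) - 1*28953 = 16*I*sqrt(123) - 28953 = -28953 + 16*I*sqrt(123)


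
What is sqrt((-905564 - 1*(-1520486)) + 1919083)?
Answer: sqrt(2534005) ≈ 1591.9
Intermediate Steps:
sqrt((-905564 - 1*(-1520486)) + 1919083) = sqrt((-905564 + 1520486) + 1919083) = sqrt(614922 + 1919083) = sqrt(2534005)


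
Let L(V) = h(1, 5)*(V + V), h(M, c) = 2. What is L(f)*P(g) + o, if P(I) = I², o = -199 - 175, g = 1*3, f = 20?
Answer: 346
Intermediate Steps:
g = 3
o = -374
L(V) = 4*V (L(V) = 2*(V + V) = 2*(2*V) = 4*V)
L(f)*P(g) + o = (4*20)*3² - 374 = 80*9 - 374 = 720 - 374 = 346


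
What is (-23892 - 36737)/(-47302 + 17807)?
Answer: 60629/29495 ≈ 2.0556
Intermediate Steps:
(-23892 - 36737)/(-47302 + 17807) = -60629/(-29495) = -60629*(-1/29495) = 60629/29495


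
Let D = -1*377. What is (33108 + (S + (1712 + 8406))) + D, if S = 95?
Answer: 42944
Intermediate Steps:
D = -377
(33108 + (S + (1712 + 8406))) + D = (33108 + (95 + (1712 + 8406))) - 377 = (33108 + (95 + 10118)) - 377 = (33108 + 10213) - 377 = 43321 - 377 = 42944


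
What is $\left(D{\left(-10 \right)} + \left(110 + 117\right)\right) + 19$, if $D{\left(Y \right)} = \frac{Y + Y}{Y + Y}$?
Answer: $247$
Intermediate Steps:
$D{\left(Y \right)} = 1$ ($D{\left(Y \right)} = \frac{2 Y}{2 Y} = 2 Y \frac{1}{2 Y} = 1$)
$\left(D{\left(-10 \right)} + \left(110 + 117\right)\right) + 19 = \left(1 + \left(110 + 117\right)\right) + 19 = \left(1 + 227\right) + 19 = 228 + 19 = 247$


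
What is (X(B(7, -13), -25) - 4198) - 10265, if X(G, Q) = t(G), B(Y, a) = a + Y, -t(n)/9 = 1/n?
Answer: -28923/2 ≈ -14462.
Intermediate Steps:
t(n) = -9/n
B(Y, a) = Y + a
X(G, Q) = -9/G
(X(B(7, -13), -25) - 4198) - 10265 = (-9/(7 - 13) - 4198) - 10265 = (-9/(-6) - 4198) - 10265 = (-9*(-⅙) - 4198) - 10265 = (3/2 - 4198) - 10265 = -8393/2 - 10265 = -28923/2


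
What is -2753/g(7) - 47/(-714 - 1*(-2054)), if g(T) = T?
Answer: -3689349/9380 ≈ -393.32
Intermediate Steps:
-2753/g(7) - 47/(-714 - 1*(-2054)) = -2753/7 - 47/(-714 - 1*(-2054)) = -2753*⅐ - 47/(-714 + 2054) = -2753/7 - 47/1340 = -3689349/9380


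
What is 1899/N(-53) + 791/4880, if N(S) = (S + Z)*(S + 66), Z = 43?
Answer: -916429/63440 ≈ -14.446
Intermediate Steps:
N(S) = (43 + S)*(66 + S) (N(S) = (S + 43)*(S + 66) = (43 + S)*(66 + S))
1899/N(-53) + 791/4880 = 1899/(2838 + (-53)**2 + 109*(-53)) + 791/4880 = 1899/(2838 + 2809 - 5777) + 791*(1/4880) = 1899/(-130) + 791/4880 = 1899*(-1/130) + 791/4880 = -1899/130 + 791/4880 = -916429/63440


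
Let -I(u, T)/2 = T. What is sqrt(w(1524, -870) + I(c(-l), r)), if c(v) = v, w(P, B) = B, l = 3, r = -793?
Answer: 2*sqrt(179) ≈ 26.758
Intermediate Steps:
I(u, T) = -2*T
sqrt(w(1524, -870) + I(c(-l), r)) = sqrt(-870 - 2*(-793)) = sqrt(-870 + 1586) = sqrt(716) = 2*sqrt(179)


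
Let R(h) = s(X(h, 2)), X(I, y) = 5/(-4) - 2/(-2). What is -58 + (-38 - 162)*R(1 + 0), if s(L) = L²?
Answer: -141/2 ≈ -70.500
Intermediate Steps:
X(I, y) = -¼ (X(I, y) = 5*(-¼) - 2*(-½) = -5/4 + 1 = -¼)
R(h) = 1/16 (R(h) = (-¼)² = 1/16)
-58 + (-38 - 162)*R(1 + 0) = -58 + (-38 - 162)*(1/16) = -58 - 200*1/16 = -58 - 25/2 = -141/2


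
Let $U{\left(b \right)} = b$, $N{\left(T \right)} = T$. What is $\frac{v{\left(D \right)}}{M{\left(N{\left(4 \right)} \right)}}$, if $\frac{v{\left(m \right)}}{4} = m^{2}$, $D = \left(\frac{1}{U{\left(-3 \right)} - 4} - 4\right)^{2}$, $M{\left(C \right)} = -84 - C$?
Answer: $- \frac{707281}{52822} \approx -13.39$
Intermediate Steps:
$D = \frac{841}{49}$ ($D = \left(\frac{1}{-3 - 4} - 4\right)^{2} = \left(\frac{1}{-7} - 4\right)^{2} = \left(- \frac{1}{7} - 4\right)^{2} = \left(- \frac{29}{7}\right)^{2} = \frac{841}{49} \approx 17.163$)
$v{\left(m \right)} = 4 m^{2}$
$\frac{v{\left(D \right)}}{M{\left(N{\left(4 \right)} \right)}} = \frac{4 \left(\frac{841}{49}\right)^{2}}{-84 - 4} = \frac{4 \cdot \frac{707281}{2401}}{-84 - 4} = \frac{2829124}{2401 \left(-88\right)} = \frac{2829124}{2401} \left(- \frac{1}{88}\right) = - \frac{707281}{52822}$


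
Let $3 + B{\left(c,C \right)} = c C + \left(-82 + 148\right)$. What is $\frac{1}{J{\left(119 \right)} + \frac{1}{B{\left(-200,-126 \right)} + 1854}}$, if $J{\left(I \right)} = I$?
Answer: $\frac{27117}{3226924} \approx 0.0084034$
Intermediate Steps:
$B{\left(c,C \right)} = 63 + C c$ ($B{\left(c,C \right)} = -3 + \left(c C + \left(-82 + 148\right)\right) = -3 + \left(C c + 66\right) = -3 + \left(66 + C c\right) = 63 + C c$)
$\frac{1}{J{\left(119 \right)} + \frac{1}{B{\left(-200,-126 \right)} + 1854}} = \frac{1}{119 + \frac{1}{\left(63 - -25200\right) + 1854}} = \frac{1}{119 + \frac{1}{\left(63 + 25200\right) + 1854}} = \frac{1}{119 + \frac{1}{25263 + 1854}} = \frac{1}{119 + \frac{1}{27117}} = \frac{1}{\frac{3226924}{27117}} = \frac{27117}{3226924}$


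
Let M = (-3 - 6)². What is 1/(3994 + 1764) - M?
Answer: -466397/5758 ≈ -81.000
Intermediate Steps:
M = 81 (M = (-9)² = 81)
1/(3994 + 1764) - M = 1/(3994 + 1764) - 1*81 = 1/5758 - 81 = -466397/5758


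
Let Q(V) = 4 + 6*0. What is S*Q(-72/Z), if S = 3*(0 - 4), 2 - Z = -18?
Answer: -48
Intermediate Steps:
Z = 20 (Z = 2 - 1*(-18) = 2 + 18 = 20)
Q(V) = 4 (Q(V) = 4 + 0 = 4)
S = -12 (S = 3*(-4) = -12)
S*Q(-72/Z) = -12*4 = -48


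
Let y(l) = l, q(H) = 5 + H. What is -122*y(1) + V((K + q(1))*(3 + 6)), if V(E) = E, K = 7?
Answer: -5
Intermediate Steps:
-122*y(1) + V((K + q(1))*(3 + 6)) = -122*1 + (7 + (5 + 1))*(3 + 6) = -122 + (7 + 6)*9 = -122 + 13*9 = -122 + 117 = -5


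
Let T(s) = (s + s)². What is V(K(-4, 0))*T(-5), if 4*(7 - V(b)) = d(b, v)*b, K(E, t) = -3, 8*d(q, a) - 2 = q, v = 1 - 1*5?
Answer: 5525/8 ≈ 690.63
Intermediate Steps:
v = -4 (v = 1 - 5 = -4)
d(q, a) = ¼ + q/8
T(s) = 4*s² (T(s) = (2*s)² = 4*s²)
V(b) = 7 - b*(¼ + b/8)/4 (V(b) = 7 - (¼ + b/8)*b/4 = 7 - b*(¼ + b/8)/4)
V(K(-4, 0))*T(-5) = (7 - 1/32*(-3)*(2 - 3))*(4*(-5)²) = (7 - 1/32*(-3)*(-1))*(4*25) = (7 - 3/32)*100 = (221/32)*100 = 5525/8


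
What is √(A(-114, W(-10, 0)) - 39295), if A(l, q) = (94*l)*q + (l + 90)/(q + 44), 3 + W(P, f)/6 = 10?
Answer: I*√904840099/43 ≈ 699.55*I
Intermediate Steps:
W(P, f) = 42 (W(P, f) = -18 + 6*10 = -18 + 60 = 42)
A(l, q) = (90 + l)/(44 + q) + 94*l*q (A(l, q) = 94*l*q + (90 + l)/(44 + q) = (90 + l)/(44 + q) + 94*l*q)
√(A(-114, W(-10, 0)) - 39295) = √((90 - 114 + 94*(-114)*42² + 4136*(-114)*42)/(44 + 42) - 39295) = √((90 - 114 + 94*(-114)*1764 - 19803168)/86 - 39295) = √((90 - 114 - 18903024 - 19803168)/86 - 39295) = √((1/86)*(-38706216) - 39295) = √(-19353108/43 - 39295) = √(-21042793/43) = I*√904840099/43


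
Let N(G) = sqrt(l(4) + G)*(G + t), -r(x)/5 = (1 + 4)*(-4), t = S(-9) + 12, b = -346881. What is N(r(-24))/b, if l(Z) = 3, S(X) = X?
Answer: -103*sqrt(103)/346881 ≈ -0.0030135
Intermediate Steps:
t = 3 (t = -9 + 12 = 3)
r(x) = 100 (r(x) = -5*(1 + 4)*(-4) = -25*(-4) = -5*(-20) = 100)
N(G) = (3 + G)**(3/2) (N(G) = sqrt(3 + G)*(G + 3) = sqrt(3 + G)*(3 + G) = (3 + G)**(3/2))
N(r(-24))/b = (3 + 100)**(3/2)/(-346881) = 103**(3/2)*(-1/346881) = (103*sqrt(103))*(-1/346881) = -103*sqrt(103)/346881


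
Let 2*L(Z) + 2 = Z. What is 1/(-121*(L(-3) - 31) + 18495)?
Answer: 2/45097 ≈ 4.4349e-5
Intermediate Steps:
L(Z) = -1 + Z/2
1/(-121*(L(-3) - 31) + 18495) = 1/(-121*((-1 + (½)*(-3)) - 31) + 18495) = 1/(-121*((-1 - 3/2) - 31) + 18495) = 1/(-121*(-5/2 - 31) + 18495) = 1/(-121*(-67/2) + 18495) = 1/(8107/2 + 18495) = 1/(45097/2) = 2/45097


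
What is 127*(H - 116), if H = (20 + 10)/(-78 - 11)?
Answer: -1314958/89 ≈ -14775.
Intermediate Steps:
H = -30/89 (H = 30/(-89) = 30*(-1/89) = -30/89 ≈ -0.33708)
127*(H - 116) = 127*(-30/89 - 116) = 127*(-10354/89) = -1314958/89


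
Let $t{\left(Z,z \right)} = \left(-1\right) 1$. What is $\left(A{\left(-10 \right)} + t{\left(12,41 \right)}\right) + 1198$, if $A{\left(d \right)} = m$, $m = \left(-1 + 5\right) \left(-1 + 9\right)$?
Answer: $1229$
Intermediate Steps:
$t{\left(Z,z \right)} = -1$
$m = 32$ ($m = 4 \cdot 8 = 32$)
$A{\left(d \right)} = 32$
$\left(A{\left(-10 \right)} + t{\left(12,41 \right)}\right) + 1198 = \left(32 - 1\right) + 1198 = 31 + 1198 = 1229$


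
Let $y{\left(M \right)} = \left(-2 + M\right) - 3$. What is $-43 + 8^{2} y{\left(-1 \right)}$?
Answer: $-427$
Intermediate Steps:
$y{\left(M \right)} = -5 + M$
$-43 + 8^{2} y{\left(-1 \right)} = -43 + 8^{2} \left(-5 - 1\right) = -43 + 64 \left(-6\right) = -43 - 384 = -427$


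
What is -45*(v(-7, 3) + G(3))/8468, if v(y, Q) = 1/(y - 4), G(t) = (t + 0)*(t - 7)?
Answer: 5985/93148 ≈ 0.064253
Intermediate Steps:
G(t) = t*(-7 + t)
v(y, Q) = 1/(-4 + y)
-45*(v(-7, 3) + G(3))/8468 = -45*(1/(-4 - 7) + 3*(-7 + 3))/8468 = -45*(1/(-11) + 3*(-4))*(1/8468) = -45*(-1/11 - 12)*(1/8468) = -45*(-133/11)*(1/8468) = (5985/11)*(1/8468) = 5985/93148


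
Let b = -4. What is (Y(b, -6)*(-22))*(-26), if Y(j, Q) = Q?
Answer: -3432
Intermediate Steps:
(Y(b, -6)*(-22))*(-26) = -6*(-22)*(-26) = 132*(-26) = -3432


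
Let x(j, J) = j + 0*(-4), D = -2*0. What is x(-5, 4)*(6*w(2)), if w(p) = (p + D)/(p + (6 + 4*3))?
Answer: -3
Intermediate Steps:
D = 0
w(p) = p/(18 + p) (w(p) = (p + 0)/(p + (6 + 4*3)) = p/(p + (6 + 12)) = p/(p + 18) = p/(18 + p))
x(j, J) = j (x(j, J) = j + 0 = j)
x(-5, 4)*(6*w(2)) = -30*2/(18 + 2) = -30*2/20 = -30*2*(1/20) = -30/10 = -5*⅗ = -3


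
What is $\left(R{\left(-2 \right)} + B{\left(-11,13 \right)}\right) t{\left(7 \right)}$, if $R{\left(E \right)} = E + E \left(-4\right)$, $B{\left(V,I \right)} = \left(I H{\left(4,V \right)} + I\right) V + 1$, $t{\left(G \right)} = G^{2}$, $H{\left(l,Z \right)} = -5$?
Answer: $28371$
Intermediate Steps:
$B{\left(V,I \right)} = 1 - 4 I V$ ($B{\left(V,I \right)} = \left(I \left(-5\right) + I\right) V + 1 = \left(- 5 I + I\right) V + 1 = - 4 I V + 1 = 1 - 4 I V$)
$R{\left(E \right)} = - 3 E$ ($R{\left(E \right)} = E - 4 E = - 3 E$)
$\left(R{\left(-2 \right)} + B{\left(-11,13 \right)}\right) t{\left(7 \right)} = \left(\left(-3\right) \left(-2\right) - \left(-1 + 52 \left(-11\right)\right)\right) 7^{2} = \left(6 + \left(1 + 572\right)\right) 49 = \left(6 + 573\right) 49 = 579 \cdot 49 = 28371$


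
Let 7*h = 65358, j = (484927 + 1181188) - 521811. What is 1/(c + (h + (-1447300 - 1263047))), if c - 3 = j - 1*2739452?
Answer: -7/30073086 ≈ -2.3277e-7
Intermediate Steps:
j = 1144304 (j = 1666115 - 521811 = 1144304)
h = 65358/7 (h = (1/7)*65358 = 65358/7 ≈ 9336.9)
c = -1595145 (c = 3 + (1144304 - 1*2739452) = 3 + (1144304 - 2739452) = 3 - 1595148 = -1595145)
1/(c + (h + (-1447300 - 1263047))) = 1/(-1595145 + (65358/7 + (-1447300 - 1263047))) = 1/(-1595145 + (65358/7 - 2710347)) = 1/(-1595145 - 18907071/7) = 1/(-30073086/7) = -7/30073086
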